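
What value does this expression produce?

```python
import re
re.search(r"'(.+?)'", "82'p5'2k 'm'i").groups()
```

The `?` after the quantifier makes it lazy — it takes as little as possible before letting the rest of the pattern try.
`search` walks the string left to right and returns the first match it finds.
The match spans [2:6] → "'p5'".
Captured: group 1 = 'p5'.

('p5',)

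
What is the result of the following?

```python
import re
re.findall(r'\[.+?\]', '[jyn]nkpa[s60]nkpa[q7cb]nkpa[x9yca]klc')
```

Matches: at [0:5] → '[jyn]'; at [9:14] → '[s60]'; at [18:24] → '[q7cb]'; at [28:35] → '[x9yca]'.
With no groups in the pattern, `findall` gives back each whole match — 4 here.

['[jyn]', '[s60]', '[q7cb]', '[x9yca]']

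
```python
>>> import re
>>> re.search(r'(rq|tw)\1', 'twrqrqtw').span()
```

`\1` has to match the exact text group 1 already captured.
`re.search` tries every starting position until one works.
The match spans [2:6] → 'rqrq'.
Captured: group 1 = 'rq'.

(2, 6)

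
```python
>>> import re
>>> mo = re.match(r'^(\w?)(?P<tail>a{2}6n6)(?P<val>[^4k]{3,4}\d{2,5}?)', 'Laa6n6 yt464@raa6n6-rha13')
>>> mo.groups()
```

('L', 'aa6n6', ' yt46')

The match spans [0:11] → 'Laa6n6 yt46'.
Captured: group 1 = 'L', group 2 = 'aa6n6', group 3 = ' yt46'.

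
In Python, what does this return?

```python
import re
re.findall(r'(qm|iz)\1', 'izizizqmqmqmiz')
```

['iz', 'qm']

`\1` has to match the exact text group 1 already captured.
Walking the string: at [0:4] match 'iziz', group 1 = 'iz'; at [6:10] match 'qmqm', group 1 = 'qm'.
`findall` collects group 1 from each match (2 total).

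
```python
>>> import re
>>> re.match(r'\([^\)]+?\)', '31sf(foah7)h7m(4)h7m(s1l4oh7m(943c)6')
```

None

`re.match` only tries the pattern at the start of the string.
Here the pattern fails at index 0, so the call returns None.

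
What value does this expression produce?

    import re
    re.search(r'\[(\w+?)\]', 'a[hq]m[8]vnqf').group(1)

The match spans [1:5] → '[hq]'.
Captured: group 1 = 'hq'.

'hq'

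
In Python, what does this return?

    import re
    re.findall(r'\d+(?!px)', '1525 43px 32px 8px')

Because the assertion is negative and zero-width, positions next to the forbidden text are skipped.
Scanning left to right: at [0:4] → '1525'; at [5:6] → '4'; at [10:11] → '3'.
No capturing groups, so `findall` returns the 3 full match strings.

['1525', '4', '3']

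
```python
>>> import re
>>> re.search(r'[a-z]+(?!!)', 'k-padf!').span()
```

(0, 1)

The negative lookahead/lookbehind blocks any match where the forbidden context is present.
The match spans [0:1] → 'k'.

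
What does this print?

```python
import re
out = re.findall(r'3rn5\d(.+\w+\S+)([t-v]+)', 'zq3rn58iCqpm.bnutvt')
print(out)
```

[('iCqpm.bnutv', 't')]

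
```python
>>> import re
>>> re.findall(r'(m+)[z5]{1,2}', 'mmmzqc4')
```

['mmm']

Pattern: one or more of a literal 'm' (captured); then 1 to 2 of one of [z5].
Matches: at [0:4] match 'mmmz', group 1 = 'mmm'.
With a single group, `findall` returns only what that group captured — 1 item.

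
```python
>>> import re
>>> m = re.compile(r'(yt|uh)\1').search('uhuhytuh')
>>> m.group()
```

'uhuh'

After group 1 captures some text, `\1` only succeeds where that same text appears again.
The match spans [0:4] → 'uhuh'.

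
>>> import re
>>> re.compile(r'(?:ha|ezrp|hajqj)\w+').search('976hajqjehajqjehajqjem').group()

The match spans [3:22] → 'hajqjehajqjehajqjem'.

'hajqjehajqjehajqjem'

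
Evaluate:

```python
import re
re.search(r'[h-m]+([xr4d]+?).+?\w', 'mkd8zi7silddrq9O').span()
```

(0, 5)

This matches one or more of a character in [h-m]; then one or more of one of [xr4d] (lazy) (captured); then one or more of any character (lazy), then a word character.
The match spans [0:5] → 'mkd8z'.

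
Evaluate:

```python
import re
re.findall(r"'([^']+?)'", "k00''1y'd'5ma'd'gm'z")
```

Because there's exactly one group, `findall` drops the full match and keeps group 1 from each hit.

['1y', '5ma', 'gm']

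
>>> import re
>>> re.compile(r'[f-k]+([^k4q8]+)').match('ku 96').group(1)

The match spans [0:5] → 'ku 96'.
Captured: group 1 = 'u 96'.

'u 96'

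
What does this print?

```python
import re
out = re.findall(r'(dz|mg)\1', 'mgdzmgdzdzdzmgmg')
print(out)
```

['dz', 'mg']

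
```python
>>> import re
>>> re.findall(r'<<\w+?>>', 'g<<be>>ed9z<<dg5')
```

['<<be>>']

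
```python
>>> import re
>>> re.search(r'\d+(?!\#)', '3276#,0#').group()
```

'327'

A negative assertion filters positions out without eating any characters.
`search` walks the string left to right and returns the first match it finds.
The match spans [0:3] → '327'.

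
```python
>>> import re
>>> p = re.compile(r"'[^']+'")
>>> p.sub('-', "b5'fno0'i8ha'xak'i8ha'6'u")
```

Matches: at [2:8] → "'fno0'"; at [12:17] → "'xak'"; at [21:24] → "'6'".
Every occurrence is swapped for '-'.

'b5-i8ha-i8ha-u'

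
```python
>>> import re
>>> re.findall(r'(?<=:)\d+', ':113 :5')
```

['113', '5']

Because the assertion is zero-width, the text it checks is not consumed and won't appear in the result.
Walking the string: at [1:4] → '113'; at [6:7] → '5'.
With no groups in the pattern, `findall` gives back each whole match — 2 here.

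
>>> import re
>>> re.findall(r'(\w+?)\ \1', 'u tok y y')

After group 1 captures some text, `\1` only succeeds where that same text appears again.
Scanning left to right: at [6:9] match 'y y', group 1 = 'y'.
One capturing group, so `findall` returns just the captured substring from the one match — 1 in all.

['y']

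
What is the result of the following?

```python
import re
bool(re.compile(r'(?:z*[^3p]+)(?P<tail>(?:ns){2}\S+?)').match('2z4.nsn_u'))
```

False

With `match`, the pattern is implicitly anchored at the beginning.
Here the pattern fails at index 0, so the call returns None, and `bool(None)` is False.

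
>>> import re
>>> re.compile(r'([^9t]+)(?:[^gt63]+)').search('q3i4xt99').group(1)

'q3i4'

The match spans [0:5] → 'q3i4x'.
Captured: group 1 = 'q3i4'.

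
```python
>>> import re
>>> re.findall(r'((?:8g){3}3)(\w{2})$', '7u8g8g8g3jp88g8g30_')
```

[]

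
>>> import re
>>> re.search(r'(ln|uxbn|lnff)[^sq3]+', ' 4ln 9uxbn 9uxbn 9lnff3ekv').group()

'ln 9uxbn 9uxbn 9lnff'

The match spans [2:22] → 'ln 9uxbn 9uxbn 9lnff'.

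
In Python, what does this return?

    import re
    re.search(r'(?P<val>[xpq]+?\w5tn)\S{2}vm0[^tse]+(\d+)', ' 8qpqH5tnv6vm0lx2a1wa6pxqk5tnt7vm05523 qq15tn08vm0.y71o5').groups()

The pattern matches one or more of one of [xpq] (lazy), then a word character, then the literal '5tn' (captured as 'val'); then exactly 2 of a non-whitespace character, then the literal 'vm0'; then one or more of any character except [tse]; then one or more of a digit (captured).
`re.search` tries every starting position until one works.
The match spans [2:27] → 'qpqH5tnv6vm0lx2a1wa6pxqk5'.
Captured: group 1 = 'qpqH5tn', group 2 = '5'.

('qpqH5tn', '5')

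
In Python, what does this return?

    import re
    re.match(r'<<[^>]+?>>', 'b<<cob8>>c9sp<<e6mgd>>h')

None

`re.match` only tries the pattern at the start of the string.
Here the string doesn't start with a match, so the call returns None.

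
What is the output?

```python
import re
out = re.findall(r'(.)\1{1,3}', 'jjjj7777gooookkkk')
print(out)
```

`\1` has to match the exact text group 1 already captured.
Walking the string: at [0:4] match 'jjjj', group 1 = 'j'; at [4:8] match '7777', group 1 = '7'; at [9:13] match 'oooo', group 1 = 'o'; at [13:17] match 'kkkk', group 1 = 'k'.
One capturing group, so `findall` returns just the captured substring from each match — 4 in all.

['j', '7', 'o', 'k']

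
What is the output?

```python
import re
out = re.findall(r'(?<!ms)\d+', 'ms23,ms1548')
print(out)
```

The negative lookahead/lookbehind blocks any match where the forbidden context is present.
Walking the string: at [3:4] → '3'; at [8:11] → '548'.
`findall` yields the raw match text (2 of them) because the pattern has no groups.

['3', '548']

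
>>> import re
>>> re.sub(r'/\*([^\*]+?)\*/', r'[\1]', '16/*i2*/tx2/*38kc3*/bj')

`\1` in the replacement pulls in group 1's text for each match.

'16[i2]tx2[38kc3]bj'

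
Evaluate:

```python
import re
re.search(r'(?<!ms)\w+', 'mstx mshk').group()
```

`(?!…)`/`(?<!…)` only lets a position through if the neighbouring text does NOT match; no characters are consumed.
Unlike `match`, `search` isn't anchored — it looks for the pattern anywhere in the string.
The match spans [0:4] → 'mstx'.

'mstx'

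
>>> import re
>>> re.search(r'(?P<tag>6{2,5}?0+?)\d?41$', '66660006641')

Here no position works, so the call returns None.

None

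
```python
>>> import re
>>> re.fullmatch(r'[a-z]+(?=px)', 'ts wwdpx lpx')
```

None

`re.fullmatch` requires the pattern to consume the entire string.
Here the string isn't matched end-to-end, so the call returns None.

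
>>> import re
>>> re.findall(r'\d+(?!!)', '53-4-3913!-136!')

['53', '4', '391', '13']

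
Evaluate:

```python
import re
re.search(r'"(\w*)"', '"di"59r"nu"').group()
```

Unlike `match`, `search` isn't anchored — it looks for the pattern anywhere in the string.
The match spans [0:4] → '"di"'.
Captured: group 1 = 'di'.

'"di"'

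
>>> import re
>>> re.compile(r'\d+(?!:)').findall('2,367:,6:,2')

['2', '36', '2']

`(?!…)`/`(?<!…)` only lets a position through if the neighbouring text does NOT match; no characters are consumed.
Scanning left to right: at [0:1] → '2'; at [2:4] → '36'; at [10:11] → '2'.
With no groups in the pattern, `findall` gives back each whole match — 3 here.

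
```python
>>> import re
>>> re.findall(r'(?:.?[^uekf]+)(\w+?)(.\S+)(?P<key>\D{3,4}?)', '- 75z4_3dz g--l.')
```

[('z', ' g-', '-l.')]

The pattern matches optionally any character, then one or more of any character except [uekf] (non-capturing group); then one or more of a word character (lazy) (captured); then any character, then one or more of a non-whitespace character (captured); then 3 to 4 of a non-digit (lazy) (captured as 'key').
`findall` packs the 3 group values into a tuple for every match.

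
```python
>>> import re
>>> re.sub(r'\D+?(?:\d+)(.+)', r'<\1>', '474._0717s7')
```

This matches one or more of a non-digit (lazy); then one or more of a digit (non-capturing group); then one or more of any character (captured).
Matches: at [3:11] → '._0717s7'.
`\1` in the replacement pulls in group 1's text for each match.

'474<s7>'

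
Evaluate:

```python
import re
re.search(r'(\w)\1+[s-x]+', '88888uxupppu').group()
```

The backreference `\1` re-matches whatever the first group consumed, character for character.
`search` walks the string left to right and returns the first match it finds.
The match spans [0:8] → '88888uxu'.
Captured: group 1 = '8'.

'88888uxu'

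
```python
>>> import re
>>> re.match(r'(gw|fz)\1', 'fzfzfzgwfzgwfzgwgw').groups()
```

('fz',)

After group 1 captures some text, `\1` only succeeds where that same text appears again.
`match` is anchored at position 0; if the pattern doesn't fit there, it returns None.
The match spans [0:4] → 'fzfz'.
Captured: group 1 = 'fz'.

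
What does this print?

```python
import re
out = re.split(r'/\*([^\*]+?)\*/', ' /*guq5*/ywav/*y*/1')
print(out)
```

Matches to split on: at [1:9] → '/*guq5*/'; at [13:18] → '/*y*/'.
`re.split` interleaves the captured-group text with the surrounding fragments.

[' ', 'guq5', 'ywav', 'y', '1']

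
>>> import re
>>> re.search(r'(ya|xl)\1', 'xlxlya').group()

`\1` has to match the exact text group 1 already captured.
The match spans [0:4] → 'xlxl'.

'xlxl'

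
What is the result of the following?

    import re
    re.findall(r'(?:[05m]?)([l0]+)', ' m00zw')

Pattern: optionally one of [05m] (non-capturing group); then one or more of one of [l0] (captured).
Scanning left to right: at [1:4] match 'm00', group 1 = '00'.
Because there's exactly one group, `findall` drops the full match and keeps group 1 from the one hit.

['00']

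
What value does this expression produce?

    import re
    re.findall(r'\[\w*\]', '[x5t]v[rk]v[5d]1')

['[x5t]', '[rk]', '[5d]']

No capturing groups, so `findall` returns the 3 full match strings.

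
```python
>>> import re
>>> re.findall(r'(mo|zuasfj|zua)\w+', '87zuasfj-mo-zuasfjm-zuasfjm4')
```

['zua', 'zuasfj', 'zuasfj']

Alternation tries branches left to right and keeps the first one that lets the overall match succeed at that position.
Because there's exactly one group, `findall` drops the full match and keeps group 1 from each hit.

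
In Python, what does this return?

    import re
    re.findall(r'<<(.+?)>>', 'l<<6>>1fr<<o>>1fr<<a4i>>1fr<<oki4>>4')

['6', 'o', 'a4i', 'oki4']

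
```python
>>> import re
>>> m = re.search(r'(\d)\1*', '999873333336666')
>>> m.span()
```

(0, 3)

The backreference `\1` re-matches whatever the first group consumed, character for character.
The match spans [0:3] → '999'.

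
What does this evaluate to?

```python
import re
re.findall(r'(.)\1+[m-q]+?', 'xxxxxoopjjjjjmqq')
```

['x', 'j']

The backreference `\1` re-matches whatever the first group consumed, character for character.
Walking the string: at [0:6] match 'xxxxxo', group 1 = 'x'; at [8:14] match 'jjjjjm', group 1 = 'j'.
`findall` collects group 1 from each match (2 total).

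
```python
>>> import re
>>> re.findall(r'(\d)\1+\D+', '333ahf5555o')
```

After group 1 captures some text, `\1` only succeeds where that same text appears again.
`findall` collects group 1 from each match (2 total).

['3', '5']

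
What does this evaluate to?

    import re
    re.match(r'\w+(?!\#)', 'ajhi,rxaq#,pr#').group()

'ajhi'

`match` is anchored at position 0; if the pattern doesn't fit there, it returns None.
The match spans [0:4] → 'ajhi'.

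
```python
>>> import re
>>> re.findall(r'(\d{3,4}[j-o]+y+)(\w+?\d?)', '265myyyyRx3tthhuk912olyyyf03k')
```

[('265myyyy', 'R'), ('912olyyy', 'f0')]

With 2 capturing groups, `findall` returns a 2-tuple per match.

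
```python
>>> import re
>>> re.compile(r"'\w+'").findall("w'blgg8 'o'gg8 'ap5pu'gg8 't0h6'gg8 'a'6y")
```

Matches: at [8:11] → "'o'"; at [15:22] → "'ap5pu'"; at [26:32] → "'t0h6'"; at [36:39] → "'a'".
With no groups in the pattern, `findall` gives back each whole match — 4 here.

["'o'", "'ap5pu'", "'t0h6'", "'a'"]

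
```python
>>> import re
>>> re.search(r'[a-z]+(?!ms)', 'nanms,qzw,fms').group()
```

The negative lookahead/lookbehind blocks any match where the forbidden context is present.
The match spans [0:5] → 'nanms'.

'nanms'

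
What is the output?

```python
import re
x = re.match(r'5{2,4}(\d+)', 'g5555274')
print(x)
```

None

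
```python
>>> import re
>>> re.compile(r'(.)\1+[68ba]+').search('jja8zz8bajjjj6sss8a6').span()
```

(0, 4)

`\1` has to match the exact text group 1 already captured.
Unlike `match`, `search` isn't anchored — it looks for the pattern anywhere in the string.
The match spans [0:4] → 'jja8'.
Captured: group 1 = 'j'.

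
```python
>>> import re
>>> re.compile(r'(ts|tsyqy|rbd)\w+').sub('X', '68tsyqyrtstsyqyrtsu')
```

Each match is replaced by 'X'.

'68X'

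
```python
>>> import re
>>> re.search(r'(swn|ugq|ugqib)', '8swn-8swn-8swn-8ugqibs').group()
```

The match spans [1:4] → 'swn'.

'swn'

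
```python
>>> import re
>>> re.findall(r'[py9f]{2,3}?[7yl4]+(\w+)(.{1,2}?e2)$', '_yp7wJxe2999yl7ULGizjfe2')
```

The pattern matches 2 to 3 of one of [py9f] (lazy), then one or more of one of [7yl4]; then one or more of a word character (captured); then 1 to 2 of any character (lazy), then the literal 'e2' (captured); then anchored at the end.
Matches: at [1:24] match 'yp7wJxe2999yl7ULGizjfe2', groups = ('wJxe2999yl7ULGizj', 'fe2').
Multiple groups make `findall` return tuples — one 2-tuple for the one match.

[('wJxe2999yl7ULGizj', 'fe2')]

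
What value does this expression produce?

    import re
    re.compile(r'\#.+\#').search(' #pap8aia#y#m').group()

The match spans [1:12] → '#pap8aia#y#'.

'#pap8aia#y#'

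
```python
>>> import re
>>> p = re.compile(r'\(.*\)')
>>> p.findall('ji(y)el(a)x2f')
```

['(y)el(a)']

Scanning left to right: at [2:10] → '(y)el(a)'.
`findall` yields the raw match text (1 of them) because the pattern has no groups.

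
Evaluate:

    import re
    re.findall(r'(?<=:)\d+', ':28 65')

The positive lookaround only admits positions where the adjacent text matches; those characters stay outside the span.
With no groups in the pattern, `findall` gives back each whole match — 1 here.

['28']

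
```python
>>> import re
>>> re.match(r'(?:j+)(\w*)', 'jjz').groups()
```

The pattern matches one or more of a literal 'j' (non-capturing group); then zero or more of a word character (captured).
`match` is anchored at position 0; if the pattern doesn't fit there, it returns None.
The match spans [0:3] → 'jjz'.
Captured: group 1 = 'z'.

('z',)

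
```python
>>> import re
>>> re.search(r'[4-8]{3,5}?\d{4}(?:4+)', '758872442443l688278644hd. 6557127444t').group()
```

The pattern matches 3 to 5 of a character in [4-8] (lazy), then exactly 4 of a digit; then one or more of a literal '4' (non-capturing group).
`re.search` tries every starting position until one works.
The match spans [0:8] → '75887244'.

'75887244'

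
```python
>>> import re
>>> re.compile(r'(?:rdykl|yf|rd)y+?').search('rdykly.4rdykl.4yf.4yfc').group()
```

`|` is ordered: at each position the engine commits to the first alternative that works.
`re.search` scans for the first position where the pattern succeeds.
The match spans [0:6] → 'rdykly'.

'rdykly'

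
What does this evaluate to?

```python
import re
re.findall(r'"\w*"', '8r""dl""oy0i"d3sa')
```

Scanning left to right: at [2:4] → '""'; at [6:8] → '""'.
With no groups in the pattern, `findall` gives back each whole match — 2 here.

['""', '""']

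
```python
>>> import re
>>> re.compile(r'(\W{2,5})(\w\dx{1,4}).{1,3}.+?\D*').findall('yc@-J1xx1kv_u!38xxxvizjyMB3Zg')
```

[('@-', 'J1xx')]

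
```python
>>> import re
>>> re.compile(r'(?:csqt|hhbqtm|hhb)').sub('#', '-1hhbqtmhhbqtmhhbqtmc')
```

'-1###c'

Alternation isn't longest-match — the leftmost alternative that fits at this position is chosen.
Each match is replaced by '#'.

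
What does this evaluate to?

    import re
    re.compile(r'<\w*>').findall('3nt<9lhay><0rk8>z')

['<9lhay>', '<0rk8>']

Scanning left to right: at [3:10] → '<9lhay>'; at [10:16] → '<0rk8>'.
`findall` yields the raw match text (2 of them) because the pattern has no groups.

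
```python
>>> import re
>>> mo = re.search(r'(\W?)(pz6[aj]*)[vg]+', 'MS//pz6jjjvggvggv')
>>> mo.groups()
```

('/', 'pz6jjj')

The match spans [3:17] → '/pz6jjjvggvggv'.
Captured: group 1 = '/', group 2 = 'pz6jjj'.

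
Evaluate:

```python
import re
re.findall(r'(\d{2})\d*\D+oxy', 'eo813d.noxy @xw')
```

This matches exactly 2 of a digit (captured); then zero or more of a digit; then one or more of a non-digit, then the literal 'oxy'.
Walking the string: at [2:11] match '813d.noxy', group 1 = '81'.
`findall` collects group 1 from the one match (1 total).

['81']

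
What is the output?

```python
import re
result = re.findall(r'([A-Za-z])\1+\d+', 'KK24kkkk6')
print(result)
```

`\1` has to match the exact text group 1 already captured.
Scanning left to right: at [0:4] match 'KK24', group 1 = 'K'; at [4:9] match 'kkkk6', group 1 = 'k'.
`findall` collects group 1 from each match (2 total).

['K', 'k']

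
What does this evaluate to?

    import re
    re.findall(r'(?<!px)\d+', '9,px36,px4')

['9', '6']

The negative lookaround is zero-width — it rules out positions where the adjacent text would match, without consuming anything.
`findall` yields the raw match text (2 of them) because the pattern has no groups.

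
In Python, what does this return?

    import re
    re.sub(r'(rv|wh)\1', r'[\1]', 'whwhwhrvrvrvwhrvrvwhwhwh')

'[wh]wh[rv]rvwh[rv][wh]wh'

A backreference is literal: `\1` must see the identical characters the first group matched.
Matches: at [0:4] → 'whwh'; at [6:10] → 'rvrv'; at [14:18] → 'rvrv'; at [18:22] → 'whwh'.
Each match is replaced using the text its own group 1 captured.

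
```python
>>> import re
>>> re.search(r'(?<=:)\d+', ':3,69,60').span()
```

The lookaround is zero-width — it requires the adjacent text to match without consuming it, so the asserted text isn't part of the match.
The match spans [1:2] → '3'.

(1, 2)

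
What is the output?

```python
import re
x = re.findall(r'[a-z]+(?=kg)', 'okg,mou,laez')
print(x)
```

The positive lookaround only admits positions where the adjacent text matches; those characters stay outside the span.
No capturing groups, so `findall` returns the 1 full match string.

['o']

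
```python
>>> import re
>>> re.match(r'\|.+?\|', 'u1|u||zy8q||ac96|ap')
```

None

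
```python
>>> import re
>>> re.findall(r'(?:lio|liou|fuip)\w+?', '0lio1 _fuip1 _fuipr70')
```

['lio1', 'fuip1', 'fuipr']

Walking the string: at [1:5] → 'lio1'; at [7:12] → 'fuip1'; at [14:19] → 'fuipr'.
With no groups in the pattern, `findall` gives back each whole match — 3 here.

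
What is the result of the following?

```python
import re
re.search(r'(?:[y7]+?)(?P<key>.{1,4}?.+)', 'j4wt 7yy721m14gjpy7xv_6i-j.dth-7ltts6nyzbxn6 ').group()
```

'7yy721m14gjpy7xv_6i-j.dth-7ltts6nyzbxn6 '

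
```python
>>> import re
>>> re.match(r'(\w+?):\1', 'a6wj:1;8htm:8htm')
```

`match` is anchored at position 0; if the pattern doesn't fit there, it returns None.
Here position 0 doesn't satisfy it, so the call returns None.

None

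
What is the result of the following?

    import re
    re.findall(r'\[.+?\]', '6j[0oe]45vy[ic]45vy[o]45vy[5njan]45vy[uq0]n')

Because the quantifier is non-greedy, it stops expanding at the earliest point where the rest of the pattern can succeed.
Since nothing is captured, `findall` lists the 5 matched substrings directly.

['[0oe]', '[ic]', '[o]', '[5njan]', '[uq0]']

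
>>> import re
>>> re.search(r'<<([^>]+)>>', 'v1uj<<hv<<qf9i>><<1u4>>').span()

(4, 16)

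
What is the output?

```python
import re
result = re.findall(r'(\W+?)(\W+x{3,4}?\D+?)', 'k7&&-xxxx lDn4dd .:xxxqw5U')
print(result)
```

[('&', '&-xxxx'), (' ', '.:xxxq')]

This matches one or more of a non-word character (lazy) (captured); then one or more of a non-word character, then 3 to 4 of the literal 'x' (lazy), then one or more of a non-digit (lazy) (captured).
Scanning left to right: at [2:9] match '&&-xxxx', groups = ('&', '&-xxxx'); at [16:23] match ' .:xxxq', groups = (' ', '.:xxxq').
2 groups means each result is a tuple of 2 captured strings — 2 here.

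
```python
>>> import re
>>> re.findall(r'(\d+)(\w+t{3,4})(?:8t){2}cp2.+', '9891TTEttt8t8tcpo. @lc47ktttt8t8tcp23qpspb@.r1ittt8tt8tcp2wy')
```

[('47', 'ktttt')]

With 2 capturing groups, `findall` returns a 2-tuple per match.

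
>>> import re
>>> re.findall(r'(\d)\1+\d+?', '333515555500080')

['3', '5', '0']

`\1` is not a pattern — it's the concrete string captured by group 1, re-applied verbatim.
Scanning left to right: at [0:4] match '3335', group 1 = '3'; at [5:11] match '555550', group 1 = '5'; at [11:14] match '008', group 1 = '0'.
One capturing group, so `findall` returns just the captured substring from each match — 3 in all.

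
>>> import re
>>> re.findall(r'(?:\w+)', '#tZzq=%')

The pattern matches one or more of a word character (non-capturing group).
Walking the string: at [1:5] → 'tZzq'.
`findall` yields the raw match text (1 of them) because the pattern has no groups.

['tZzq']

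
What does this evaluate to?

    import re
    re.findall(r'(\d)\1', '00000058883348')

['0', '0', '0', '8', '3']

A backreference is literal: `\1` must see the identical characters the first group matched.
Walking the string: at [0:2] match '00', group 1 = '0'; at [2:4] match '00', group 1 = '0'; at [4:6] match '00', group 1 = '0'; at [7:9] match '88', group 1 = '8'; at [10:12] match '33', group 1 = '3'.
One capturing group, so `findall` returns just the captured substring from each match — 5 in all.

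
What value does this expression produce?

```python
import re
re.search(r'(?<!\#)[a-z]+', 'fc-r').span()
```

The negative lookahead/lookbehind blocks any match where the forbidden context is present.
The match spans [0:2] → 'fc'.

(0, 2)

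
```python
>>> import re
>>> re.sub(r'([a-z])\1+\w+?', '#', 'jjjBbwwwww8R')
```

The backreference `\1` re-matches whatever the first group consumed, character for character.
Matches: at [0:4] → 'jjjB'; at [5:11] → 'wwwww8'.
Each match is replaced by '#'.

'#b#R'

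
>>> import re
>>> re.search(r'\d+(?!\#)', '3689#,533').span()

The negative lookaround is zero-width — it rules out positions where the adjacent text would match, without consuming anything.
The match spans [0:3] → '368'.

(0, 3)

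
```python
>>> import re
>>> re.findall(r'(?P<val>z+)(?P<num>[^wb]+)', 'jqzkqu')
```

[('z', 'kqu')]

Pattern: one or more of a literal 'z' (captured as 'val'); then one or more of any character except [wb] (captured as 'num').
Scanning left to right: at [2:6] match 'zkqu', groups = ('z', 'kqu').
2 groups means the one result is a tuple of 2 captured strings — 1 here.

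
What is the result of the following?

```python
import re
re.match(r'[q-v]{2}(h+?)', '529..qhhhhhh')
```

Pattern: exactly 2 of a character in [q-v]; then one or more of a literal 'h' (lazy) (captured).
`re.match` won't scan ahead — the pattern has to work from the very first character.
Here position 0 doesn't satisfy it, so the call returns None.

None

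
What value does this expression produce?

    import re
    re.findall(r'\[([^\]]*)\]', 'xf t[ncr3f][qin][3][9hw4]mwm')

['ncr3f', 'qin', '3', '9hw4']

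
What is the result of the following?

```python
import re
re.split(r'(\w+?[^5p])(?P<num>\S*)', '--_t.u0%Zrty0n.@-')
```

The pattern matches one or more of a word character (lazy), then any character except [5p] (captured); then zero or more of a non-whitespace character (captured as 'num').
Because the pattern has a capturing group, `split` also inserts each captured text between the pieces.

['--', '_t', '.u0%Zrty0n.@-', '']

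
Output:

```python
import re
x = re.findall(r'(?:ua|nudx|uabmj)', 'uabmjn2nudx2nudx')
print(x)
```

['ua', 'nudx', 'nudx']

Alternation tries branches left to right and keeps the first one that lets the overall match succeed at that position.
With no groups in the pattern, `findall` gives back each whole match — 3 here.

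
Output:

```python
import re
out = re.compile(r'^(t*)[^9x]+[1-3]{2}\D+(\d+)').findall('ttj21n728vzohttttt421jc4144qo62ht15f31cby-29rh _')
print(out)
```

Multiple groups make `findall` return tuples — one 2-tuple for the one match.

[('tt', '29')]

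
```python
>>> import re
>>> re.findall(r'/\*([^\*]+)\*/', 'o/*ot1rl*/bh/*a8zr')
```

['ot1rl']

One capturing group, so `findall` returns just the captured substring from the one match — 1 in all.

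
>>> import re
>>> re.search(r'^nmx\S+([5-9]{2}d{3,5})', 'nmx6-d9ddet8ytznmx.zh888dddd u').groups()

Pattern: anchored at the start of the string; then the literal 'nmx', then one or more of a non-whitespace character; then exactly 2 of a character in [5-9], then 3 to 5 of a literal 'd' (captured).
`re.search` tries every starting position until one works.
The match spans [0:28] → 'nmx6-d9ddet8ytznmx.zh888dddd'.
Captured: group 1 = '88dddd'.

('88dddd',)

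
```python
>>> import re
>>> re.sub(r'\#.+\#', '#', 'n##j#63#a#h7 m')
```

'n#h7 m'

Matches: at [1:10] → '##j#63#a#'.
Every occurrence is swapped for '#'.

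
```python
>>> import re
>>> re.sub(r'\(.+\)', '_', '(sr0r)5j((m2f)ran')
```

'_ran'

`sub` substitutes '_' at each match site.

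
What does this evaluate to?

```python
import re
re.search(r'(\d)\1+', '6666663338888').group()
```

`\1` has to match the exact text group 1 already captured.
Unlike `match`, `search` isn't anchored — it looks for the pattern anywhere in the string.
The match spans [0:6] → '666666'.
Captured: group 1 = '6'.

'666666'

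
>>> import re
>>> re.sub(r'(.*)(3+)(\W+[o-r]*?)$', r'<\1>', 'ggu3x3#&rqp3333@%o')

Pattern: zero or more of any character (captured); then one or more of a literal '3' (captured); then one or more of a non-word character, then zero or more of a character in [o-r] (lazy) (captured); then anchored at the end.
Matches: at [0:18] → 'ggu3x3#&rqp3333@%o'.
`\1` in the replacement pulls in group 1's text for each match.

'<ggu3x3#&rqp333>'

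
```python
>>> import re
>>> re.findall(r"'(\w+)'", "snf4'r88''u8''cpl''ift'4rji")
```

`findall` collects group 1 from each match (4 total).

['r88', 'u8', 'cpl', 'ift']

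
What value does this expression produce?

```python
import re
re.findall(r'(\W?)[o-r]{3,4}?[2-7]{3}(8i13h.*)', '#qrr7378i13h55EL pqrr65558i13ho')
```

[('#', '8i13h55EL pqrr65558i13ho')]

Pattern: optionally a non-word character (captured); then 3 to 4 of a character in [o-r] (lazy), then exactly 3 of a character in [2-7]; then the literal '8i1', then the literal '3h', then zero or more of any character (captured).
Scanning left to right: at [0:31] match '#qrr7378i13h55EL pqrr65558i13ho', groups = ('#', '8i13h55EL pqrr65558i13ho').
Multiple groups make `findall` return tuples — one 2-tuple for the one match.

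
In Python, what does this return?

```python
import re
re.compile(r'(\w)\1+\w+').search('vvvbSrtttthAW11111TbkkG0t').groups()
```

('v',)

`\1` has to match the exact text group 1 already captured.
`re.search` tries every starting position until one works.
The match spans [0:25] → 'vvvbSrtttthAW11111TbkkG0t'.
Captured: group 1 = 'v'.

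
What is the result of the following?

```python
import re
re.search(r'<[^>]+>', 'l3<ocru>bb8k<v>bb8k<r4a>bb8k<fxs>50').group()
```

'<ocru>'

The match spans [2:8] → '<ocru>'.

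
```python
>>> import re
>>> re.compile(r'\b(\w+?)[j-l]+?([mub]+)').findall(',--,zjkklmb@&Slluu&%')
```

Pattern: a word boundary (`\b`, zero-width); then one or more of a word character (lazy) (captured); then one or more of a character in [j-l] (lazy); then one or more of one of [mub] (captured).
A non-greedy quantifier consumes as few characters as it can — just enough that the remainder of the pattern still matches from where it stops; whatever follows it matches normally.
Scanning left to right: at [4:11] match 'zjkklmb', groups = ('z', 'mb'); at [13:18] match 'Slluu', groups = ('S', 'uu').
2 groups means each result is a tuple of 2 captured strings — 2 here.

[('z', 'mb'), ('S', 'uu')]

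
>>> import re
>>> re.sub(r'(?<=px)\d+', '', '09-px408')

'09-px'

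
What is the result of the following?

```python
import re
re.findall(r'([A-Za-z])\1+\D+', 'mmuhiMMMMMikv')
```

['m']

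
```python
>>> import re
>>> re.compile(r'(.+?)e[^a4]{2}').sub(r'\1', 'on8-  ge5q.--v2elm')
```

'on8-  g.--v2'

Pattern: one or more of any character (lazy) (captured); then the literal 'e', then exactly 2 of any character except [a4].
Lazy quantifiers expand one character at a time until the remainder of the pattern can match.
Matches: at [0:10] → 'on8-  ge5q'; at [10:18] → '.--v2elm'.
Each match is replaced using the text its own group 1 captured.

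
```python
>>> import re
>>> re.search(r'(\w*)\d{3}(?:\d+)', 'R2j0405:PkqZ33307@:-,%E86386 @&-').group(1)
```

This matches zero or more of a word character (captured); then exactly 3 of a digit; then one or more of a digit (non-capturing group).
`search` walks the string left to right and returns the first match it finds.
The match spans [0:7] → 'R2j0405'.
Captured: group 1 = 'R2j'.

'R2j'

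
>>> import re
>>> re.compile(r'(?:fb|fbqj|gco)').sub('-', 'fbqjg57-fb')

Alternation tries branches left to right and keeps the first one that lets the overall match succeed at that position.
Every occurrence is swapped for '-'.

'-qjg57--'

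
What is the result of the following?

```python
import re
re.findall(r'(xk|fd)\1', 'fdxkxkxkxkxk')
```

['xk', 'xk']

The backreference `\1` re-matches whatever the first group consumed, character for character.
Scanning left to right: at [2:6] match 'xkxk', group 1 = 'xk'; at [6:10] match 'xkxk', group 1 = 'xk'.
`findall` collects group 1 from each match (2 total).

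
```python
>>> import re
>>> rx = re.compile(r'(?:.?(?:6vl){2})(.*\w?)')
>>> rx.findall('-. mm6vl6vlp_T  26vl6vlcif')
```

['p_T  26vl6vlcif']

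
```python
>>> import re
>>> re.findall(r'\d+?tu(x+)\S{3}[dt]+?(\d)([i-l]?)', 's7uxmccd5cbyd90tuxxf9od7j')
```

[('xx', '7', 'j')]

Pattern: one or more of a digit (lazy), then the literal 'tu'; then one or more of a literal 'x' (captured); then exactly 3 of a non-whitespace character, then one or more of one of [dt] (lazy); then a digit (captured); then optionally a character in [i-l] (captured).
With 3 capturing groups, `findall` returns a 3-tuple per match.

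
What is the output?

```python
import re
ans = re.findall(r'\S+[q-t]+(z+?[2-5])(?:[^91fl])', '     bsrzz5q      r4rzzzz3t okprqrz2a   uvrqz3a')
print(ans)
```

['zz5', 'zzzz3', 'z2', 'z3']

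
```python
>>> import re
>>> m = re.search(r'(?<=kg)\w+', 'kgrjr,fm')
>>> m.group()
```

Lookahead/lookbehind check context without consuming it, so the matched span excludes the asserted characters.
The match spans [2:5] → 'rjr'.

'rjr'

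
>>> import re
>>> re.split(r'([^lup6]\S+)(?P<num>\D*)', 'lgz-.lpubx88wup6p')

This matches any character except [lup6], then one or more of a non-whitespace character (captured); then zero or more of a non-digit (captured as 'num').
Matches to split on: at [1:17] → 'gz-.lpubx88wup6p'.
With a capturing group present, the delimiter's captured portion is kept in the result list.

['l', 'gz-.lpubx88wup6p', '', '']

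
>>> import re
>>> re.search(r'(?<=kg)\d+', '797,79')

None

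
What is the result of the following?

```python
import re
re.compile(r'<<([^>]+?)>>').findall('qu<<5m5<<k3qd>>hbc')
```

['5m5<<k3qd']

Matches: at [2:15] match '<<5m5<<k3qd>>', group 1 = '5m5<<k3qd'.
`findall` collects group 1 from the one match (1 total).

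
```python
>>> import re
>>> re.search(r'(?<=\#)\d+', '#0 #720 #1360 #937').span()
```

(1, 2)

The positive lookaround only admits positions where the adjacent text matches; those characters stay outside the span.
The match spans [1:2] → '0'.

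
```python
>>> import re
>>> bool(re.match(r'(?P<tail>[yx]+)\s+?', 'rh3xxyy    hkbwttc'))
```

`re.match` only tries the pattern at the start of the string.
Here the pattern fails at index 0, so the call returns None, and `bool(None)` is False.

False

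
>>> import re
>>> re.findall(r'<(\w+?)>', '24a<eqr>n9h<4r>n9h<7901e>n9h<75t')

With a single group, `findall` returns only what that group captured — 3 items.

['eqr', '4r', '7901e']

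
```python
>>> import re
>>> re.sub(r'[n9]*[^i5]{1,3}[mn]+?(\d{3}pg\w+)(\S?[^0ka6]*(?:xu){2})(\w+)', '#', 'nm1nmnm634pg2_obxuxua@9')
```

'#@9'

This matches zero or more of one of [n9], then 1 to 3 of any character except [i5], then one or more of one of [mn] (lazy); then exactly 3 of a digit, then the literal 'pg', then one or more of a word character (captured); then optionally a non-whitespace character, then zero or more of any character except [0ka6], then the literal 'xu' repeated 2 times (captured); then one or more of a word character (captured).
Every occurrence is swapped for '#'.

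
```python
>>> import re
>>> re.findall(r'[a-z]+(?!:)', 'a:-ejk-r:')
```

['ejk']

The negative lookahead/lookbehind blocks any match where the forbidden context is present.
Walking the string: at [3:6] → 'ejk'.
No capturing groups, so `findall` returns the 1 full match string.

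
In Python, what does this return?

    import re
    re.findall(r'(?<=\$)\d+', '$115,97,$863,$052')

['115', '863', '052']

The lookaround is zero-width — it requires the adjacent text to match without consuming it, so the asserted text isn't part of the match.
Since nothing is captured, `findall` lists the 3 matched substrings directly.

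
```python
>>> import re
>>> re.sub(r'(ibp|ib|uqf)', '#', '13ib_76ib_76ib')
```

Matches: at [2:4] → 'ib'; at [7:9] → 'ib'; at [12:14] → 'ib'.
Every occurrence is swapped for '#'.

'13#_76#_76#'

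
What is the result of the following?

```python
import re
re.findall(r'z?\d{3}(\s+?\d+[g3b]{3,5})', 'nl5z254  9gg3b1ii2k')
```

['  9gg3b']

This matches optionally the literal 'z', then exactly 3 of a digit; then one or more of whitespace (lazy), then one or more of a digit, then 3 to 5 of one of [g3b] (captured).
Because there's exactly one group, `findall` drops the full match and keeps group 1 from the one hit.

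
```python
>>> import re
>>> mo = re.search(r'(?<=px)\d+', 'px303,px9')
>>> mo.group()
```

'303'

The `(?=…)`/`(?<=…)` assertion just peeks at neighbouring text; it doesn't advance the match position.
The match spans [2:5] → '303'.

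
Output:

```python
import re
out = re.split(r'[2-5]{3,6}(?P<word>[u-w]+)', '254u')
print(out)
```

`re.split` interleaves the captured-group text with the surrounding fragments.

['', 'u', '']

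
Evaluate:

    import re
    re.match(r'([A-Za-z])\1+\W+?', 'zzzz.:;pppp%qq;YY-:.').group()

'zzzz.'

After group 1 captures some text, `\1` only succeeds where that same text appears again.
`re.match` won't scan ahead — the pattern has to work from the very first character.
The match spans [0:5] → 'zzzz.'.
Captured: group 1 = 'z'.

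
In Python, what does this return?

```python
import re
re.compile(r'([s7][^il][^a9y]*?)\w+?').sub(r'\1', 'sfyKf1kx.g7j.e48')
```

The pattern matches one of [s7], then any character except [il], then zero or more of any character except [a9y] (lazy) (captured); then one or more of a word character (lazy).
Matches: at [0:3] → 'sfy'; at [10:14] → '7j.e'.
Each match is replaced using the text its own group 1 captured.

'sfKf1kx.g7j.48'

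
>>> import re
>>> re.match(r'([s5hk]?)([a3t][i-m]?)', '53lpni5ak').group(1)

'5'

The match spans [0:3] → '53l'.
Captured: group 1 = '5', group 2 = '3l'.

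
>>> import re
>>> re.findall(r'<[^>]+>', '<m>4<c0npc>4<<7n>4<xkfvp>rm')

['<m>', '<c0npc>', '<<7n>', '<xkfvp>']

With no groups in the pattern, `findall` gives back each whole match — 4 here.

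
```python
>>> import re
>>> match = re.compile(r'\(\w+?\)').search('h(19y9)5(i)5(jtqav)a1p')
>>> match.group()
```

`re.search` scans for the first position where the pattern succeeds.
The match spans [1:7] → '(19y9)'.

'(19y9)'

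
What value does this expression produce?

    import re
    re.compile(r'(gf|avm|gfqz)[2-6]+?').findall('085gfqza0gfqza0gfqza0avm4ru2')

With a single group, `findall` returns only what that group captured — 1 item.

['avm']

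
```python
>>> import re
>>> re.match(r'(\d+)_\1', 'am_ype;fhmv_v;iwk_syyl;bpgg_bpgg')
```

None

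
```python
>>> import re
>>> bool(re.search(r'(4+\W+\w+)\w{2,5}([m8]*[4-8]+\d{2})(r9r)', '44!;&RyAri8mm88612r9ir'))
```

False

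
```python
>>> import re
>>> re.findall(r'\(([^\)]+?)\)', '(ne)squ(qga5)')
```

['ne', 'qga5']

Because there's exactly one group, `findall` drops the full match and keeps group 1 from each hit.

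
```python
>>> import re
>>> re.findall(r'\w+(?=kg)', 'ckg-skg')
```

['c', 's']

The `(?=…)`/`(?<=…)` assertion just peeks at neighbouring text; it doesn't advance the match position.
Since nothing is captured, `findall` lists the 2 matched substrings directly.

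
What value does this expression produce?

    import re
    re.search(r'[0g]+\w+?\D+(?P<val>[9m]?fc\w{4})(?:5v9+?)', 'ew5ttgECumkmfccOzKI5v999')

Here no position works, so the call returns None.

None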